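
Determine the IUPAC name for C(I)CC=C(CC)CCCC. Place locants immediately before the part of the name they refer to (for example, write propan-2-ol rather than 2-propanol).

4-ethyl-1-iodooct-3-ene

The longest carbon chain that includes the multiple bond has 8 carbons, so the parent hydride is octane.
The chain contains a C=C double bond, so the unsaturation ending is -ene.
The numbering direction is chosen so that numbering from this end puts the double bond at C-3 rather than C-5.
That gives the double bond between C-3 and C-4; an ethyl group at C-4; an iodo group at C-1.
Substituent prefixes are cited in alphabetical order (multiplying prefixes like di-/tri- are ignored for ordering).
The name is 4-ethyl-1-iodooct-3-ene.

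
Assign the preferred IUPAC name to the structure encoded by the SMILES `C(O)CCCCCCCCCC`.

undecan-1-ol

The longest carbon chain that includes the –OH group has 11 carbons, so the parent hydride is undecane.
The principal characteristic group is an alcohol (–OH), named with the suffix -ol.
Choose the numbering such that numbering from this end puts the hydroxyl group at C-1 rather than C-11.
With this numbering: the hydroxyl at C-1.
Assembling the pieces gives undecan-1-ol.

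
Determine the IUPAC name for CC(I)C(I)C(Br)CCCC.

4-bromo-2,3-diiodooctane

The parent chain contains 8 carbons (octane).
The numbering direction is chosen so that the substituent locant set {2,3,4} is lower than {5,6,7} at the first point of difference.
That gives a bromo group at C-4; iodo groups at C-2 and C-3.
The substituents are ordered alphabetically, ignoring any di-/tri- multipliers.
Assembling the pieces gives 4-bromo-2,3-diiodooctane.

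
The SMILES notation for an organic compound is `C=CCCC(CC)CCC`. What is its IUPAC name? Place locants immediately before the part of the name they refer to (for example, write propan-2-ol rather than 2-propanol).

5-ethyloct-1-ene

Counting along the main chain through the multiple bond gives 8 carbons: the parent is octane.
There is one C=C double bond, indicated by the ending -ene.
Choose the numbering such that numbering from this end puts the double bond at C-1 rather than C-7.
That gives the double bond between C-1 and C-2; an ethyl group at C-5.
The name is 5-ethyloct-1-ene.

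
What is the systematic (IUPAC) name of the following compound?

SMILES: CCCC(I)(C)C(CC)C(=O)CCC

The longest chain bearing the carbonyl is 9 carbons long (nonane).
A ketone (C=O on an internal carbon) is the principal characteristic group, giving the suffix -one.
The numbering direction is chosen so that numbering from this end puts the carbonyl group at C-4 rather than C-6.
That gives the carbonyl at C-4; an ethyl group at C-5; an iodo group at C-6; a methyl group at C-6.
The substituents are ordered alphabetically, ignoring any di-/tri- multipliers.
Assembling the pieces gives 5-ethyl-6-iodo-6-methylnonan-4-one.

5-ethyl-6-iodo-6-methylnonan-4-one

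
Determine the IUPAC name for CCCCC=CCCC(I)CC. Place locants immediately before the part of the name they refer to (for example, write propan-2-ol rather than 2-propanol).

Counting along the main chain through the multiple bond gives 11 carbons: the parent is undecane.
There is one C=C double bond, indicated by the ending -ene.
Number the chain so that numbering from this end puts the double bond at C-5 rather than C-6.
That gives the double bond between C-5 and C-6; an iodo group at C-9.
The name is 9-iodoundec-5-ene.

9-iodoundec-5-ene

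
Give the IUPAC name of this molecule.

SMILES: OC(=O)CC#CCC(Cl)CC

6-chlorooct-3-ynoic acid

The longest chain bearing the –COOH group and the multiple bond is 8 carbons long (octane).
The highest-priority functional group is a carboxylic acid (terminal –COOH), so the name ends in -oic acid.
A C≡C triple bond in the chain gives the infix -yne-.
Choose the numbering such that the carboxylic acid carbon is C-1 by definition.
That gives the triple bond between C-3 and C-4; a chloro group at C-6.
Assembling the pieces gives 6-chlorooct-3-ynoic acid.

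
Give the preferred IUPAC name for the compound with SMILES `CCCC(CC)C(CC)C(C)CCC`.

The parent chain contains 9 carbons (nonane).
Choose the numbering such that the locant sets are identical either way, so the alphabetically earlier ethyl substituent takes the lower locants ({4,5} rather than {5,6}, first differing at 4 vs 5).
With this numbering: ethyl groups at C-4 and C-5; a methyl group at C-6.
Prefixes are listed alphabetically: ethyl, methyl.
Putting it together: 4,5-diethyl-6-methylnonane.

4,5-diethyl-6-methylnonane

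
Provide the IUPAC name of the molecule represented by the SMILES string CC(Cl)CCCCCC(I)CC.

The parent chain contains 10 carbons (decane).
Number the chain so that the substituent locant set {2,8} is lower than {3,9} at the first point of difference.
With this numbering: a chloro group at C-2; an iodo group at C-8.
The substituents are ordered alphabetically, ignoring any di-/tri- multipliers.
Assembling the pieces gives 2-chloro-8-iododecane.

2-chloro-8-iododecane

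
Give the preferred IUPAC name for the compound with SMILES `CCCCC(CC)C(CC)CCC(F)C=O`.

Counting along the main chain through the –CHO group gives 10 carbons: the parent is decane.
The highest-priority functional group is an aldehyde (terminal –CHO), so the name ends in -al.
The numbering direction is chosen so that the aldehyde carbon is C-1 by definition.
That gives ethyl groups at C-5 and C-6; a fluoro group at C-2.
The substituents are ordered alphabetically, ignoring any di-/tri- multipliers.
Assembling the pieces gives 5,6-diethyl-2-fluorodecanal.

5,6-diethyl-2-fluorodecanal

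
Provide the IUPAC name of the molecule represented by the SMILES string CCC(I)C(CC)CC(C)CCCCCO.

8-ethyl-9-iodo-6-methylundecan-1-ol

The longest carbon chain that includes the –OH group has 11 carbons, so the parent hydride is undecane.
An alcohol (–OH) is the principal characteristic group, giving the suffix -ol.
The numbering direction is chosen so that numbering from this end puts the hydroxyl group at C-1 rather than C-11.
That gives the hydroxyl at C-1; an ethyl group at C-8; an iodo group at C-9; a methyl group at C-6.
The substituents are ordered alphabetically, ignoring any di-/tri- multipliers.
The name is 8-ethyl-9-iodo-6-methylundecan-1-ol.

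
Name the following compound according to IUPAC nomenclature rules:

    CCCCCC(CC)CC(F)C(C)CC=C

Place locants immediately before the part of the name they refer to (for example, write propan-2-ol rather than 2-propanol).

7-ethyl-5-fluoro-4-methyldodec-1-ene

The longest chain bearing the multiple bond is 12 carbons long (dodecane).
A C=C double bond in the chain gives the infix -ene-.
The numbering direction is chosen so that numbering from this end puts the double bond at C-1 rather than C-11.
That gives the double bond between C-1 and C-2; an ethyl group at C-7; a fluoro group at C-5; a methyl group at C-4.
Prefixes are listed alphabetically: ethyl, fluoro, methyl.
The name is 7-ethyl-5-fluoro-4-methyldodec-1-ene.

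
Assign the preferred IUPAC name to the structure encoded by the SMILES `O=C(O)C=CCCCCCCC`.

The longest carbon chain that includes the –COOH group and the multiple bond has 10 carbons, so the parent hydride is decane.
The highest-priority functional group is a carboxylic acid (terminal –COOH), so the name ends in -oic acid.
A C=C double bond in the chain gives the infix -ene-.
Choose the numbering such that the carboxylic acid carbon is C-1 by definition.
With this numbering: the double bond between C-2 and C-3.
Assembling the pieces gives dec-2-enoic acid.

dec-2-enoic acid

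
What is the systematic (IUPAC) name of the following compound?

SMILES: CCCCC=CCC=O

oct-3-enal

The longest chain bearing the –CHO group and the multiple bond is 8 carbons long (octane).
The principal characteristic group is an aldehyde (terminal –CHO), named with the suffix -al.
There is one C=C double bond, indicated by the ending -ene.
Choose the numbering such that the aldehyde carbon is C-1 by definition.
This places the double bond between C-3 and C-4.
Putting it together: oct-3-enal.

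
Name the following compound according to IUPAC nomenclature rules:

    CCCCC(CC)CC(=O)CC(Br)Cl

1-bromo-1-chloro-5-ethylnonan-3-one

The longest carbon chain that includes the carbonyl has 9 carbons, so the parent hydride is nonane.
A ketone (C=O on an internal carbon) is the principal characteristic group, giving the suffix -one.
Number the chain so that numbering from this end puts the carbonyl group at C-3 rather than C-7.
With this numbering: the carbonyl at C-3; a bromo group at C-1; a chloro group at C-1; an ethyl group at C-5.
Substituent prefixes are cited in alphabetical order (multiplying prefixes like di-/tri- are ignored for ordering).
Assembling the pieces gives 1-bromo-1-chloro-5-ethylnonan-3-one.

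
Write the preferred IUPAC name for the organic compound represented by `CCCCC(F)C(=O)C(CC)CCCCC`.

7-ethyl-5-fluorododecan-6-one

Counting along the main chain through the carbonyl gives 12 carbons: the parent is dodecane.
A ketone (C=O on an internal carbon) is the principal characteristic group, giving the suffix -one.
Choose the numbering such that numbering from this end puts the carbonyl group at C-6 rather than C-7.
That gives the carbonyl at C-6; an ethyl group at C-7; a fluoro group at C-5.
Prefixes are listed alphabetically: ethyl, fluoro.
Putting it together: 7-ethyl-5-fluorododecan-6-one.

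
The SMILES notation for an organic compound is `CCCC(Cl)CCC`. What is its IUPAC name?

The longest carbon chain is 7 atoms: the parent is heptane.
The molecule is symmetric, so either numbering direction gives the same locants.
That gives a chloro group at C-4.
Assembling the pieces gives 4-chloroheptane.

4-chloroheptane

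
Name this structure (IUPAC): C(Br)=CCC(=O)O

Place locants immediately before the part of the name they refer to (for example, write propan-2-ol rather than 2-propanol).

4-bromobut-3-enoic acid

The longest carbon chain that includes the –COOH group and the multiple bond has 4 carbons, so the parent hydride is butane.
The highest-priority functional group is a carboxylic acid (terminal –COOH), so the name ends in -oic acid.
There is one C=C double bond, indicated by the ending -ene.
Choose the numbering such that the carboxylic acid carbon is C-1 by definition.
With this numbering: the double bond between C-3 and C-4; a bromo group at C-4.
The name is 4-bromobut-3-enoic acid.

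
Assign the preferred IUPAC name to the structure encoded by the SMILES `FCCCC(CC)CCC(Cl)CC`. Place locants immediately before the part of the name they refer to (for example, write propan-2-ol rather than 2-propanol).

7-chloro-4-ethyl-1-fluorononane

The longest continuous carbon chain has 9 atoms, so the parent hydride is nonane.
Number the chain so that the substituent locant set {1,4,7} is lower than {3,6,9} at the first point of difference.
That gives a chloro group at C-7; an ethyl group at C-4; a fluoro group at C-1.
Substituent prefixes are cited in alphabetical order (multiplying prefixes like di-/tri- are ignored for ordering).
Assembling the pieces gives 7-chloro-4-ethyl-1-fluorononane.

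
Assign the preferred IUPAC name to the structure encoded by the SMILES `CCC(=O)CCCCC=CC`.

dec-8-en-3-one

Counting along the main chain through the carbonyl and the multiple bond gives 10 carbons: the parent is decane.
The highest-priority functional group is a ketone (C=O on an internal carbon), so the name ends in -one.
There is one C=C double bond, indicated by the ending -ene.
The numbering direction is chosen so that numbering from this end puts the carbonyl group at C-3 rather than C-8.
With this numbering: the carbonyl at C-3; the double bond between C-8 and C-9.
The name is dec-8-en-3-one.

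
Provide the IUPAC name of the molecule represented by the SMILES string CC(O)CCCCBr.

6-bromohexan-2-ol

Counting along the main chain through the –OH group gives 6 carbons: the parent is hexane.
The principal characteristic group is an alcohol (–OH), named with the suffix -ol.
The numbering direction is chosen so that numbering from this end puts the hydroxyl group at C-2 rather than C-5.
That gives the hydroxyl at C-2; a bromo group at C-6.
Putting it together: 6-bromohexan-2-ol.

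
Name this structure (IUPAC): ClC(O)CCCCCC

The longest carbon chain that includes the –OH group has 7 carbons, so the parent hydride is heptane.
The principal characteristic group is an alcohol (–OH), named with the suffix -ol.
Choose the numbering such that numbering from this end puts the hydroxyl group at C-1 rather than C-7.
This places the hydroxyl at C-1; a chloro group at C-1.
Putting it together: 1-chloroheptan-1-ol.

1-chloroheptan-1-ol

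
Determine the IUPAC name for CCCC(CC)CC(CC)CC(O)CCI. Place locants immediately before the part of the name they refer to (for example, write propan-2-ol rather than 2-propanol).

5,7-diethyl-1-iododecan-3-ol

The longest carbon chain that includes the –OH group has 10 carbons, so the parent hydride is decane.
The highest-priority functional group is an alcohol (–OH), so the name ends in -ol.
Number the chain so that numbering from this end puts the hydroxyl group at C-3 rather than C-8.
This places the hydroxyl at C-3; ethyl groups at C-5 and C-7; an iodo group at C-1.
The substituents are ordered alphabetically, ignoring any di-/tri- multipliers.
The name is 5,7-diethyl-1-iododecan-3-ol.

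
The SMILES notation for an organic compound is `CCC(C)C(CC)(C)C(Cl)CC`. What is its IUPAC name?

3-chloro-4-ethyl-4,5-dimethylheptane

The parent chain contains 7 carbons (heptane).
Choose the numbering such that the locant sets are identical either way, so the alphabetically earlier chloro substituent takes the lower locant (3 rather than 5).
That gives a chloro group at C-3; an ethyl group at C-4; methyl groups at C-4 and C-5.
The substituents are ordered alphabetically, ignoring any di-/tri- multipliers.
Putting it together: 3-chloro-4-ethyl-4,5-dimethylheptane.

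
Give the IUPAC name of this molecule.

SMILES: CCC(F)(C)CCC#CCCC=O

Counting along the main chain through the –CHO group and the multiple bond gives 10 carbons: the parent is decane.
The principal characteristic group is an aldehyde (terminal –CHO), named with the suffix -al.
There is one C≡C triple bond, indicated by the ending -yne.
Number the chain so that the aldehyde carbon is C-1 by definition.
That gives the triple bond between C-4 and C-5; a fluoro group at C-8; a methyl group at C-8.
The substituents are ordered alphabetically, ignoring any di-/tri- multipliers.
Putting it together: 8-fluoro-8-methyldec-4-ynal.

8-fluoro-8-methyldec-4-ynal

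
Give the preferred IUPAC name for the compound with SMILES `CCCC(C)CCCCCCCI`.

1-iodo-8-methylundecane

The parent chain contains 11 carbons (undecane).
The numbering direction is chosen so that the substituent locant set {1,8} is lower than {4,11} at the first point of difference.
This places an iodo group at C-1; a methyl group at C-8.
Prefixes are listed alphabetically: iodo, methyl.
Assembling the pieces gives 1-iodo-8-methylundecane.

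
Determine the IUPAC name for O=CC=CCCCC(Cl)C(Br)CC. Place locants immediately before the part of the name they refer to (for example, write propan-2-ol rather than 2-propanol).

Counting along the main chain through the –CHO group and the multiple bond gives 10 carbons: the parent is decane.
The principal characteristic group is an aldehyde (terminal –CHO), named with the suffix -al.
A C=C double bond in the chain gives the infix -ene-.
The numbering direction is chosen so that the aldehyde carbon is C-1 by definition.
This places the double bond between C-2 and C-3; a bromo group at C-8; a chloro group at C-7.
Prefixes are listed alphabetically: bromo, chloro.
Assembling the pieces gives 8-bromo-7-chlorodec-2-enal.

8-bromo-7-chlorodec-2-enal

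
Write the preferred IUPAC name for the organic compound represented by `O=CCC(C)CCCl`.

The longest chain bearing the –CHO group is 5 carbons long (pentane).
The principal characteristic group is an aldehyde (terminal –CHO), named with the suffix -al.
Choose the numbering such that the aldehyde carbon is C-1 by definition.
That gives a chloro group at C-5; a methyl group at C-3.
The substituents are ordered alphabetically, ignoring any di-/tri- multipliers.
Putting it together: 5-chloro-3-methylpentanal.

5-chloro-3-methylpentanal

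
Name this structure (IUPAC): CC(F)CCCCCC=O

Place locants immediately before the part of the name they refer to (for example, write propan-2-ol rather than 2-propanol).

7-fluorooctanal

The longest chain bearing the –CHO group is 8 carbons long (octane).
The principal characteristic group is an aldehyde (terminal –CHO), named with the suffix -al.
Choose the numbering such that the aldehyde carbon is C-1 by definition.
With this numbering: a fluoro group at C-7.
The name is 7-fluorooctanal.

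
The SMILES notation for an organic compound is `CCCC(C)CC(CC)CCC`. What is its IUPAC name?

The longest continuous carbon chain has 9 atoms, so the parent hydride is nonane.
The numbering direction is chosen so that the locant sets are identical either way, so the alphabetically earlier ethyl substituent takes the lower locant (4 rather than 6).
This places an ethyl group at C-4; a methyl group at C-6.
The substituents are ordered alphabetically, ignoring any di-/tri- multipliers.
Putting it together: 4-ethyl-6-methylnonane.

4-ethyl-6-methylnonane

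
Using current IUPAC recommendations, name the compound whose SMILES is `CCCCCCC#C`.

The longest chain bearing the multiple bond is 8 carbons long (octane).
A C≡C triple bond in the chain gives the infix -yne-.
Number the chain so that numbering from this end puts the triple bond at C-1 rather than C-7.
This places the triple bond between C-1 and C-2.
The name is oct-1-yne.

oct-1-yne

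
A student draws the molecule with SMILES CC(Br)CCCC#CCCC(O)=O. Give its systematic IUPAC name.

9-bromodec-4-ynoic acid

The longest chain bearing the –COOH group and the multiple bond is 10 carbons long (decane).
The highest-priority functional group is a carboxylic acid (terminal –COOH), so the name ends in -oic acid.
There is one C≡C triple bond, indicated by the ending -yne.
Choose the numbering such that the carboxylic acid carbon is C-1 by definition.
This places the triple bond between C-4 and C-5; a bromo group at C-9.
Putting it together: 9-bromodec-4-ynoic acid.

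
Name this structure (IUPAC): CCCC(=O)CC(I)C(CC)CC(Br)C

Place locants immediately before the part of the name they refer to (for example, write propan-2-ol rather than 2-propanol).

Counting along the main chain through the carbonyl gives 10 carbons: the parent is decane.
The principal characteristic group is a ketone (C=O on an internal carbon), named with the suffix -one.
The numbering direction is chosen so that numbering from this end puts the carbonyl group at C-4 rather than C-7.
That gives the carbonyl at C-4; a bromo group at C-9; an ethyl group at C-7; an iodo group at C-6.
The substituents are ordered alphabetically, ignoring any di-/tri- multipliers.
Assembling the pieces gives 9-bromo-7-ethyl-6-iododecan-4-one.

9-bromo-7-ethyl-6-iododecan-4-one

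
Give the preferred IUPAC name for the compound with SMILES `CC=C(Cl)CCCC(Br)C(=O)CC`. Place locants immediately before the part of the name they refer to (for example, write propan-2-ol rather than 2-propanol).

4-bromo-8-chlorodec-8-en-3-one

Counting along the main chain through the carbonyl and the multiple bond gives 10 carbons: the parent is decane.
The highest-priority functional group is a ketone (C=O on an internal carbon), so the name ends in -one.
There is one C=C double bond, indicated by the ending -ene.
Choose the numbering such that numbering from this end puts the carbonyl group at C-3 rather than C-8.
With this numbering: the carbonyl at C-3; the double bond between C-8 and C-9; a bromo group at C-4; a chloro group at C-8.
Prefixes are listed alphabetically: bromo, chloro.
Putting it together: 4-bromo-8-chlorodec-8-en-3-one.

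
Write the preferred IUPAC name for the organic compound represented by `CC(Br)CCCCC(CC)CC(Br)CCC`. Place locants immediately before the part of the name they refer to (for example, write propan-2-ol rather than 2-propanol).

2,9-dibromo-7-ethyldodecane

The longest continuous carbon chain has 12 atoms, so the parent hydride is dodecane.
The numbering direction is chosen so that the substituent locant set {2,7,9} is lower than {4,6,11} at the first point of difference.
That gives bromo groups at C-2 and C-9; an ethyl group at C-7.
Prefixes are listed alphabetically: bromo, ethyl.
The name is 2,9-dibromo-7-ethyldodecane.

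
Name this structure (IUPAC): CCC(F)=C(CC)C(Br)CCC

5-bromo-4-ethyl-3-fluorooct-3-ene

The longest chain bearing the multiple bond is 8 carbons long (octane).
The chain contains a C=C double bond, so the unsaturation ending is -ene.
The numbering direction is chosen so that numbering from this end puts the double bond at C-3 rather than C-5.
That gives the double bond between C-3 and C-4; a bromo group at C-5; an ethyl group at C-4; a fluoro group at C-3.
Substituent prefixes are cited in alphabetical order (multiplying prefixes like di-/tri- are ignored for ordering).
Putting it together: 5-bromo-4-ethyl-3-fluorooct-3-ene.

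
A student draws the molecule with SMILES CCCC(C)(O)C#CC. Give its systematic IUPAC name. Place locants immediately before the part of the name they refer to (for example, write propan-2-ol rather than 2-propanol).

4-methylhept-2-yn-4-ol

Counting along the main chain through the –OH group and the multiple bond gives 7 carbons: the parent is heptane.
An alcohol (–OH) is the principal characteristic group, giving the suffix -ol.
The chain contains a C≡C triple bond, so the unsaturation ending is -yne.
The numbering direction is chosen so that numbering from this end puts the triple bond at C-2 rather than C-5.
With this numbering: the hydroxyl at C-4; the triple bond between C-2 and C-3; a methyl group at C-4.
The name is 4-methylhept-2-yn-4-ol.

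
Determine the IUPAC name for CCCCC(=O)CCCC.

The longest carbon chain that includes the carbonyl has 9 carbons, so the parent hydride is nonane.
The principal characteristic group is a ketone (C=O on an internal carbon), named with the suffix -one.
The molecule is symmetric, so either numbering direction gives the same locants.
That gives the carbonyl at C-5.
Putting it together: nonan-5-one.

nonan-5-one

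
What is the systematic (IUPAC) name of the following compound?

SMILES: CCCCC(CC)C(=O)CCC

5-ethylnonan-4-one

Counting along the main chain through the carbonyl gives 9 carbons: the parent is nonane.
The highest-priority functional group is a ketone (C=O on an internal carbon), so the name ends in -one.
The numbering direction is chosen so that numbering from this end puts the carbonyl group at C-4 rather than C-6.
With this numbering: the carbonyl at C-4; an ethyl group at C-5.
Assembling the pieces gives 5-ethylnonan-4-one.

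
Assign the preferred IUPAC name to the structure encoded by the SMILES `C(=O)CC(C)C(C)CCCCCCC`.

Counting along the main chain through the –CHO group gives 11 carbons: the parent is undecane.
The highest-priority functional group is an aldehyde (terminal –CHO), so the name ends in -al.
Number the chain so that the aldehyde carbon is C-1 by definition.
This places methyl groups at C-3 and C-4.
Putting it together: 3,4-dimethylundecanal.

3,4-dimethylundecanal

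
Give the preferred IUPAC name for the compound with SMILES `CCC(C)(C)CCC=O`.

The longest chain bearing the –CHO group is 6 carbons long (hexane).
An aldehyde (terminal –CHO) is the principal characteristic group, giving the suffix -al.
The numbering direction is chosen so that the aldehyde carbon is C-1 by definition.
With this numbering: two methyl groups at C-4.
The name is 4,4-dimethylhexanal.

4,4-dimethylhexanal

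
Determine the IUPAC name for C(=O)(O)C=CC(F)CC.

Counting along the main chain through the –COOH group and the multiple bond gives 6 carbons: the parent is hexane.
The principal characteristic group is a carboxylic acid (terminal –COOH), named with the suffix -oic acid.
There is one C=C double bond, indicated by the ending -ene.
Choose the numbering such that the carboxylic acid carbon is C-1 by definition.
That gives the double bond between C-2 and C-3; a fluoro group at C-4.
The name is 4-fluorohex-2-enoic acid.

4-fluorohex-2-enoic acid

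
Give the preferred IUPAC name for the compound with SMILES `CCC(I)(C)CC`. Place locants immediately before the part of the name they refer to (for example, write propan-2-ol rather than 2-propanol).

The longest carbon chain is 5 atoms: the parent is pentane.
The molecule is symmetric, so either numbering direction gives the same locants.
With this numbering: an iodo group at C-3; a methyl group at C-3.
Prefixes are listed alphabetically: iodo, methyl.
Putting it together: 3-iodo-3-methylpentane.

3-iodo-3-methylpentane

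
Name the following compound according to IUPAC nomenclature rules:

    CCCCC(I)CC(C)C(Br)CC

The longest continuous carbon chain has 10 atoms, so the parent hydride is decane.
Choose the numbering such that the substituent locant set {3,4,6} is lower than {5,7,8} at the first point of difference.
With this numbering: a bromo group at C-3; an iodo group at C-6; a methyl group at C-4.
Substituent prefixes are cited in alphabetical order (multiplying prefixes like di-/tri- are ignored for ordering).
The name is 3-bromo-6-iodo-4-methyldecane.

3-bromo-6-iodo-4-methyldecane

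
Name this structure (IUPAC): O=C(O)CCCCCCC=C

The longest chain bearing the –COOH group and the multiple bond is 9 carbons long (nonane).
The highest-priority functional group is a carboxylic acid (terminal –COOH), so the name ends in -oic acid.
There is one C=C double bond, indicated by the ending -ene.
The numbering direction is chosen so that the carboxylic acid carbon is C-1 by definition.
That gives the double bond between C-8 and C-9.
Assembling the pieces gives non-8-enoic acid.

non-8-enoic acid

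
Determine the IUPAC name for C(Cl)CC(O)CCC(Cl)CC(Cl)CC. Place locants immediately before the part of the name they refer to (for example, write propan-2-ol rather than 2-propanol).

The longest chain bearing the –OH group is 10 carbons long (decane).
An alcohol (–OH) is the principal characteristic group, giving the suffix -ol.
Number the chain so that numbering from this end puts the hydroxyl group at C-3 rather than C-8.
With this numbering: the hydroxyl at C-3; chloro groups at C-1 and C-6 and C-8.
Putting it together: 1,6,8-trichlorodecan-3-ol.

1,6,8-trichlorodecan-3-ol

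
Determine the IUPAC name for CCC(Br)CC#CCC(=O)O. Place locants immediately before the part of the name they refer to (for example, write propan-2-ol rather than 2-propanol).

6-bromooct-3-ynoic acid

The longest chain bearing the –COOH group and the multiple bond is 8 carbons long (octane).
A carboxylic acid (terminal –COOH) is the principal characteristic group, giving the suffix -oic acid.
A C≡C triple bond in the chain gives the infix -yne-.
Number the chain so that the carboxylic acid carbon is C-1 by definition.
That gives the triple bond between C-3 and C-4; a bromo group at C-6.
The name is 6-bromooct-3-ynoic acid.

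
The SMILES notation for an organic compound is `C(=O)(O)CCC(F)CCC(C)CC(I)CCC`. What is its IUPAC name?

The longest chain bearing the –COOH group is 12 carbons long (dodecane).
A carboxylic acid (terminal –COOH) is the principal characteristic group, giving the suffix -oic acid.
Choose the numbering such that the carboxylic acid carbon is C-1 by definition.
That gives a fluoro group at C-4; an iodo group at C-9; a methyl group at C-7.
Substituent prefixes are cited in alphabetical order (multiplying prefixes like di-/tri- are ignored for ordering).
The name is 4-fluoro-9-iodo-7-methyldodecanoic acid.

4-fluoro-9-iodo-7-methyldodecanoic acid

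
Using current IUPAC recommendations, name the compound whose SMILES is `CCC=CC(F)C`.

The longest carbon chain that includes the multiple bond has 6 carbons, so the parent hydride is hexane.
The chain contains a C=C double bond, so the unsaturation ending is -ene.
Number the chain so that the substituent locant set {2} is lower than {5} at the first point of difference.
This places the double bond between C-3 and C-4; a fluoro group at C-2.
The name is 2-fluorohex-3-ene.

2-fluorohex-3-ene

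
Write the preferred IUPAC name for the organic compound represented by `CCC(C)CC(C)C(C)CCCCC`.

The parent chain contains 11 carbons (undecane).
Choose the numbering such that the substituent locant set {3,5,6} is lower than {6,7,9} at the first point of difference.
That gives methyl groups at C-3 and C-5 and C-6.
Putting it together: 3,5,6-trimethylundecane.

3,5,6-trimethylundecane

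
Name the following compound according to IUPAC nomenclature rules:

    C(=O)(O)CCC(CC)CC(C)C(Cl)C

7-chloro-4-ethyl-6-methyloctanoic acid

Counting along the main chain through the –COOH group gives 8 carbons: the parent is octane.
A carboxylic acid (terminal –COOH) is the principal characteristic group, giving the suffix -oic acid.
Choose the numbering such that the carboxylic acid carbon is C-1 by definition.
With this numbering: a chloro group at C-7; an ethyl group at C-4; a methyl group at C-6.
Substituent prefixes are cited in alphabetical order (multiplying prefixes like di-/tri- are ignored for ordering).
Assembling the pieces gives 7-chloro-4-ethyl-6-methyloctanoic acid.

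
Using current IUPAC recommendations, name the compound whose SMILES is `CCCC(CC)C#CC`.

The longest chain bearing the multiple bond is 7 carbons long (heptane).
There is one C≡C triple bond, indicated by the ending -yne.
The numbering direction is chosen so that numbering from this end puts the triple bond at C-2 rather than C-5.
With this numbering: the triple bond between C-2 and C-3; an ethyl group at C-4.
The name is 4-ethylhept-2-yne.

4-ethylhept-2-yne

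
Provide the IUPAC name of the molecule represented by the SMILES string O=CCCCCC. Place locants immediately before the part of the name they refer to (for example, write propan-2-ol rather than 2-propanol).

hexanal

Counting along the main chain through the –CHO group gives 6 carbons: the parent is hexane.
An aldehyde (terminal –CHO) is the principal characteristic group, giving the suffix -al.
The numbering direction is chosen so that the aldehyde carbon is C-1 by definition.
Putting it together: hexanal.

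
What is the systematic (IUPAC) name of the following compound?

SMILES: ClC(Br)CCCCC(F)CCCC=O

Counting along the main chain through the –CHO group gives 10 carbons: the parent is decane.
The principal characteristic group is an aldehyde (terminal –CHO), named with the suffix -al.
The numbering direction is chosen so that the aldehyde carbon is C-1 by definition.
This places a bromo group at C-10; a chloro group at C-10; a fluoro group at C-5.
Substituent prefixes are cited in alphabetical order (multiplying prefixes like di-/tri- are ignored for ordering).
The name is 10-bromo-10-chloro-5-fluorodecanal.

10-bromo-10-chloro-5-fluorodecanal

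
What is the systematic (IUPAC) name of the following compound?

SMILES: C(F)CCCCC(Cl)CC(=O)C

4-chloro-9-fluorononan-2-one

The longest chain bearing the carbonyl is 9 carbons long (nonane).
A ketone (C=O on an internal carbon) is the principal characteristic group, giving the suffix -one.
Number the chain so that numbering from this end puts the carbonyl group at C-2 rather than C-8.
That gives the carbonyl at C-2; a chloro group at C-4; a fluoro group at C-9.
Substituent prefixes are cited in alphabetical order (multiplying prefixes like di-/tri- are ignored for ordering).
Putting it together: 4-chloro-9-fluorononan-2-one.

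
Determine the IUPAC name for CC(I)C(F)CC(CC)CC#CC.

The longest chain bearing the multiple bond is 9 carbons long (nonane).
There is one C≡C triple bond, indicated by the ending -yne.
The numbering direction is chosen so that numbering from this end puts the triple bond at C-2 rather than C-7.
With this numbering: the triple bond between C-2 and C-3; an ethyl group at C-5; a fluoro group at C-7; an iodo group at C-8.
Prefixes are listed alphabetically: ethyl, fluoro, iodo.
The name is 5-ethyl-7-fluoro-8-iodonon-2-yne.

5-ethyl-7-fluoro-8-iodonon-2-yne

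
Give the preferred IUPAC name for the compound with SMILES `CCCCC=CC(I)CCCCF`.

11-fluoro-7-iodoundec-5-ene

Counting along the main chain through the multiple bond gives 11 carbons: the parent is undecane.
The chain contains a C=C double bond, so the unsaturation ending is -ene.
Choose the numbering such that numbering from this end puts the double bond at C-5 rather than C-6.
That gives the double bond between C-5 and C-6; a fluoro group at C-11; an iodo group at C-7.
Prefixes are listed alphabetically: fluoro, iodo.
Assembling the pieces gives 11-fluoro-7-iodoundec-5-ene.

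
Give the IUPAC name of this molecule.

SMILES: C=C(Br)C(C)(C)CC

2-bromo-3,3-dimethylpent-1-ene

The longest chain bearing the multiple bond is 5 carbons long (pentane).
There is one C=C double bond, indicated by the ending -ene.
Choose the numbering such that numbering from this end puts the double bond at C-1 rather than C-4.
That gives the double bond between C-1 and C-2; a bromo group at C-2; two methyl groups at C-3.
Prefixes are listed alphabetically: bromo, methyl.
The name is 2-bromo-3,3-dimethylpent-1-ene.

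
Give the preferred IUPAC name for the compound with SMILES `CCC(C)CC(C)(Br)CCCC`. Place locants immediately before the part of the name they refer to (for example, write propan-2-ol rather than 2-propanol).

The longest continuous carbon chain has 9 atoms, so the parent hydride is nonane.
Number the chain so that the substituent locant set {3,5,5} is lower than {5,5,7} at the first point of difference.
This places a bromo group at C-5; methyl groups at C-3 and C-5.
The substituents are ordered alphabetically, ignoring any di-/tri- multipliers.
Putting it together: 5-bromo-3,5-dimethylnonane.

5-bromo-3,5-dimethylnonane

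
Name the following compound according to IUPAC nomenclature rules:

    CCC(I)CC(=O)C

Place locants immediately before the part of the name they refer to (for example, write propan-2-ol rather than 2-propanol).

4-iodohexan-2-one

Counting along the main chain through the carbonyl gives 6 carbons: the parent is hexane.
The principal characteristic group is a ketone (C=O on an internal carbon), named with the suffix -one.
Choose the numbering such that numbering from this end puts the carbonyl group at C-2 rather than C-5.
That gives the carbonyl at C-2; an iodo group at C-4.
Putting it together: 4-iodohexan-2-one.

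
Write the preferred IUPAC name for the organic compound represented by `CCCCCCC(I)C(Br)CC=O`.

The longest chain bearing the –CHO group is 10 carbons long (decane).
The highest-priority functional group is an aldehyde (terminal –CHO), so the name ends in -al.
Number the chain so that the aldehyde carbon is C-1 by definition.
This places a bromo group at C-3; an iodo group at C-4.
The substituents are ordered alphabetically, ignoring any di-/tri- multipliers.
Assembling the pieces gives 3-bromo-4-iododecanal.

3-bromo-4-iododecanal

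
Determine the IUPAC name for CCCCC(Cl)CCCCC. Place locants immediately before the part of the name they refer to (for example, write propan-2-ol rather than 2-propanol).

The parent chain contains 10 carbons (decane).
The numbering direction is chosen so that the substituent locant set {5} is lower than {6} at the first point of difference.
With this numbering: a chloro group at C-5.
Assembling the pieces gives 5-chlorodecane.

5-chlorodecane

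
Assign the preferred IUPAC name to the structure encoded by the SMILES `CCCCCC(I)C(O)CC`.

The longest carbon chain that includes the –OH group has 9 carbons, so the parent hydride is nonane.
An alcohol (–OH) is the principal characteristic group, giving the suffix -ol.
The numbering direction is chosen so that numbering from this end puts the hydroxyl group at C-3 rather than C-7.
With this numbering: the hydroxyl at C-3; an iodo group at C-4.
The name is 4-iodononan-3-ol.

4-iodononan-3-ol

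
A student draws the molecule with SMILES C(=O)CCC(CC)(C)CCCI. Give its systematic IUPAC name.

The longest carbon chain that includes the –CHO group has 7 carbons, so the parent hydride is heptane.
The principal characteristic group is an aldehyde (terminal –CHO), named with the suffix -al.
Number the chain so that the aldehyde carbon is C-1 by definition.
That gives an ethyl group at C-4; an iodo group at C-7; a methyl group at C-4.
Substituent prefixes are cited in alphabetical order (multiplying prefixes like di-/tri- are ignored for ordering).
The name is 4-ethyl-7-iodo-4-methylheptanal.

4-ethyl-7-iodo-4-methylheptanal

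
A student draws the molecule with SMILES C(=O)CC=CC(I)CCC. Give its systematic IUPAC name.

5-iodooct-3-enal

The longest chain bearing the –CHO group and the multiple bond is 8 carbons long (octane).
An aldehyde (terminal –CHO) is the principal characteristic group, giving the suffix -al.
A C=C double bond in the chain gives the infix -ene-.
Choose the numbering such that the aldehyde carbon is C-1 by definition.
That gives the double bond between C-3 and C-4; an iodo group at C-5.
Putting it together: 5-iodooct-3-enal.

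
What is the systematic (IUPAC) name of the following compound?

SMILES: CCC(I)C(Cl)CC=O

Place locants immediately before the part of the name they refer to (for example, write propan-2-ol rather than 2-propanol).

The longest carbon chain that includes the –CHO group has 6 carbons, so the parent hydride is hexane.
The principal characteristic group is an aldehyde (terminal –CHO), named with the suffix -al.
Choose the numbering such that the aldehyde carbon is C-1 by definition.
With this numbering: a chloro group at C-3; an iodo group at C-4.
Substituent prefixes are cited in alphabetical order (multiplying prefixes like di-/tri- are ignored for ordering).
Putting it together: 3-chloro-4-iodohexanal.

3-chloro-4-iodohexanal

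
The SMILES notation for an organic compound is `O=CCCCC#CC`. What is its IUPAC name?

hept-5-ynal

Counting along the main chain through the –CHO group and the multiple bond gives 7 carbons: the parent is heptane.
The highest-priority functional group is an aldehyde (terminal –CHO), so the name ends in -al.
A C≡C triple bond in the chain gives the infix -yne-.
Choose the numbering such that the aldehyde carbon is C-1 by definition.
That gives the triple bond between C-5 and C-6.
Putting it together: hept-5-ynal.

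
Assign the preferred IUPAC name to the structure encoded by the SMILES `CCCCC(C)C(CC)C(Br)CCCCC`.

The longest continuous carbon chain has 12 atoms, so the parent hydride is dodecane.
Number the chain so that the substituent locant set {5,6,7} is lower than {6,7,8} at the first point of difference.
This places a bromo group at C-7; an ethyl group at C-6; a methyl group at C-5.
Prefixes are listed alphabetically: bromo, ethyl, methyl.
Assembling the pieces gives 7-bromo-6-ethyl-5-methyldodecane.

7-bromo-6-ethyl-5-methyldodecane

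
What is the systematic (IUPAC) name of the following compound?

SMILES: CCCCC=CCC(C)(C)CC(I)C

The longest carbon chain that includes the multiple bond has 11 carbons, so the parent hydride is undecane.
A C=C double bond in the chain gives the infix -ene-.
The numbering direction is chosen so that numbering from this end puts the double bond at C-5 rather than C-6.
With this numbering: the double bond between C-5 and C-6; an iodo group at C-10; two methyl groups at C-8.
Substituent prefixes are cited in alphabetical order (multiplying prefixes like di-/tri- are ignored for ordering).
The name is 10-iodo-8,8-dimethylundec-5-ene.

10-iodo-8,8-dimethylundec-5-ene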